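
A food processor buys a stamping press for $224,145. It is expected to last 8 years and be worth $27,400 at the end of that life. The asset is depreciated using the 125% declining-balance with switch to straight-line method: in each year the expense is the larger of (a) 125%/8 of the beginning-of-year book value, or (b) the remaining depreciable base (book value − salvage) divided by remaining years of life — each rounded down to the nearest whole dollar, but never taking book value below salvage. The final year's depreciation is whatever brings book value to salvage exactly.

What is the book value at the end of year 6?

$70,296

Depreciable base = $224,145 − $27,400 = $196,745.
Year 1: DB = ⌊$224,145 × 125%/8⌋ = $35,022; SL = ⌊$196,745/8⌋ = $24,593 → take DB $35,022. Book value $189,123.
Year 2: DB = ⌊$189,123 × 125%/8⌋ = $29,550; SL = ⌊$161,723/7⌋ = $23,103 → take DB $29,550. Book value $159,573.
Year 3: DB = ⌊$159,573 × 125%/8⌋ = $24,933; SL = ⌊$132,173/6⌋ = $22,028 → take DB $24,933. Book value $134,640.
Year 4: DB = ⌊$134,640 × 125%/8⌋ = $21,037; SL = ⌊$107,240/5⌋ = $21,448 → take SL $21,448. Book value $113,192.
Year 5: DB = ⌊$113,192 × 125%/8⌋ = $17,686; SL = ⌊$85,792/4⌋ = $21,448 → take SL $21,448. Book value $91,744.
Year 6: DB = ⌊$91,744 × 125%/8⌋ = $14,335; SL = ⌊$64,344/3⌋ = $21,448 → take SL $21,448. Book value $70,296.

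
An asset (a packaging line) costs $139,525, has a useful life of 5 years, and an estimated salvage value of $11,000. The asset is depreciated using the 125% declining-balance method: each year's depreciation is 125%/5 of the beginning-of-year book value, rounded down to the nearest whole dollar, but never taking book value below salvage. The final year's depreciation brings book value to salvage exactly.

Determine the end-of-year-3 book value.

Depreciable base = $139,525 − $11,000 = $128,525.
Year 1: ⌊$139,525 × 125%/5⌋ = $34,881. Book value $104,644.
Year 2: ⌊$104,644 × 125%/5⌋ = $26,161. Book value $78,483.
Year 3: ⌊$78,483 × 125%/5⌋ = $19,620. Book value $58,863.

$58,863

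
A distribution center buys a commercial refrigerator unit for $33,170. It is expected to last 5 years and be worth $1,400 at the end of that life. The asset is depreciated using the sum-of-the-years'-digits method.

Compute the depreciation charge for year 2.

$8,472

Depreciable base = $33,170 − $1,400 = $31,770.
Sum of the years' digits = 5+4+3+2+1 = 15.
Year 1: $31,770 × 5/15 = $10,590. Book value $22,580.
Year 2: $31,770 × 4/15 = $8,472. Book value $14,108.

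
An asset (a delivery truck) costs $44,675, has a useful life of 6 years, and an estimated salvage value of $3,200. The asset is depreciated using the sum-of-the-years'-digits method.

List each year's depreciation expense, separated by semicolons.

$11,850; $9,875; $7,900; $5,925; $3,950; $1,975

Depreciable base = $44,675 − $3,200 = $41,475.
Sum of the years' digits = 6+5+4+3+2+1 = 21.
Year 1: $41,475 × 6/21 = $11,850. Book value $32,825.
Year 2: $41,475 × 5/21 = $9,875. Book value $22,950.
Year 3: $41,475 × 4/21 = $7,900. Book value $15,050.
Year 4: $41,475 × 3/21 = $5,925. Book value $9,125.
Year 5: $41,475 × 2/21 = $3,950. Book value $5,175.
Year 6: $41,475 × 1/21 = $1,975. Book value $3,200.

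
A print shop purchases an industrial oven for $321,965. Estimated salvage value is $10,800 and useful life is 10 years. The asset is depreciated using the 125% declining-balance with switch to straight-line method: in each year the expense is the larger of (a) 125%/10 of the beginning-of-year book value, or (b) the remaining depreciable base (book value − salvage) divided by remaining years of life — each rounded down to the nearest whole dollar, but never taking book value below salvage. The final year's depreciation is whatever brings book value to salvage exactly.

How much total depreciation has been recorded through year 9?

Depreciable base = $321,965 − $10,800 = $311,165.
Year 1: DB = ⌊$321,965 × 125%/10⌋ = $40,245; SL = ⌊$311,165/10⌋ = $31,116 → take DB $40,245. Book value $281,720.
Year 2: DB = ⌊$281,720 × 125%/10⌋ = $35,215; SL = ⌊$270,920/9⌋ = $30,102 → take DB $35,215. Book value $246,505.
Year 3: DB = ⌊$246,505 × 125%/10⌋ = $30,813; SL = ⌊$235,705/8⌋ = $29,463 → take DB $30,813. Book value $215,692.
Year 4: DB = ⌊$215,692 × 125%/10⌋ = $26,961; SL = ⌊$204,892/7⌋ = $29,270 → take SL $29,270. Book value $186,422.
Year 5: DB = ⌊$186,422 × 125%/10⌋ = $23,302; SL = ⌊$175,622/6⌋ = $29,270 → take SL $29,270. Book value $157,152.
Year 6: DB = ⌊$157,152 × 125%/10⌋ = $19,644; SL = ⌊$146,352/5⌋ = $29,270 → take SL $29,270. Book value $127,882.
Year 7: DB = ⌊$127,882 × 125%/10⌋ = $15,985; SL = ⌊$117,082/4⌋ = $29,270 → take SL $29,270. Book value $98,612.
Year 8: DB = ⌊$98,612 × 125%/10⌋ = $12,326; SL = ⌊$87,812/3⌋ = $29,270 → take SL $29,270. Book value $69,342.
Year 9: DB = ⌊$69,342 × 125%/10⌋ = $8,667; SL = ⌊$58,542/2⌋ = $29,271 → take SL $29,271. Book value $40,071.
Accumulated through year 9 = $321,965 − $40,071 = $281,894.

$281,894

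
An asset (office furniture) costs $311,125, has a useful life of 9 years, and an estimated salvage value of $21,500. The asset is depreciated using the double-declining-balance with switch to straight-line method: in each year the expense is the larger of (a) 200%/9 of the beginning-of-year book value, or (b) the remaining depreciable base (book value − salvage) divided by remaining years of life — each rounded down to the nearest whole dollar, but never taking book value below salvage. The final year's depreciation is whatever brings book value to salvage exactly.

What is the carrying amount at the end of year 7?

$53,086

Depreciable base = $311,125 − $21,500 = $289,625.
Year 1: DB = ⌊$311,125 × 200%/9⌋ = $69,138; SL = ⌊$289,625/9⌋ = $32,180 → take DB $69,138. Book value $241,987.
Year 2: DB = ⌊$241,987 × 200%/9⌋ = $53,774; SL = ⌊$220,487/8⌋ = $27,560 → take DB $53,774. Book value $188,213.
Year 3: DB = ⌊$188,213 × 200%/9⌋ = $41,825; SL = ⌊$166,713/7⌋ = $23,816 → take DB $41,825. Book value $146,388.
Year 4: DB = ⌊$146,388 × 200%/9⌋ = $32,530; SL = ⌊$124,888/6⌋ = $20,814 → take DB $32,530. Book value $113,858.
Year 5: DB = ⌊$113,858 × 200%/9⌋ = $25,301; SL = ⌊$92,358/5⌋ = $18,471 → take DB $25,301. Book value $88,557.
Year 6: DB = ⌊$88,557 × 200%/9⌋ = $19,679; SL = ⌊$67,057/4⌋ = $16,764 → take DB $19,679. Book value $68,878.
Year 7: DB = ⌊$68,878 × 200%/9⌋ = $15,306; SL = ⌊$47,378/3⌋ = $15,792 → take SL $15,792. Book value $53,086.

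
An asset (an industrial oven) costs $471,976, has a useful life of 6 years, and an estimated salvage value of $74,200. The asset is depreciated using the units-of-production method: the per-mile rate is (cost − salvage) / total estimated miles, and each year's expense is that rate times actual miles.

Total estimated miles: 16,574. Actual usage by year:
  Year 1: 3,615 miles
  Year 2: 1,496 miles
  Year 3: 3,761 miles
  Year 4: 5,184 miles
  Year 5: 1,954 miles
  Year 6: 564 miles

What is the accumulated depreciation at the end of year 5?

Depreciable base = $471,976 − $74,200 = $397,776.
Rate = $397,776 / 16,574 miles = $24 per mile.
Year 1: 3,615 × $24 = $86,760. Book value $385,216.
Year 2: 1,496 × $24 = $35,904. Book value $349,312.
Year 3: 3,761 × $24 = $90,264. Book value $259,048.
Year 4: 5,184 × $24 = $124,416. Book value $134,632.
Year 5: 1,954 × $24 = $46,896. Book value $87,736.
Accumulated through year 5 = $471,976 − $87,736 = $384,240.

$384,240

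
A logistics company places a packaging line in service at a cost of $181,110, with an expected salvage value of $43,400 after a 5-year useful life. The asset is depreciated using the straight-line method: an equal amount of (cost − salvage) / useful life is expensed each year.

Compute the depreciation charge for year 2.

$27,542

Depreciable base = $181,110 − $43,400 = $137,710.
Annual expense = $137,710 / 5 = $27,542.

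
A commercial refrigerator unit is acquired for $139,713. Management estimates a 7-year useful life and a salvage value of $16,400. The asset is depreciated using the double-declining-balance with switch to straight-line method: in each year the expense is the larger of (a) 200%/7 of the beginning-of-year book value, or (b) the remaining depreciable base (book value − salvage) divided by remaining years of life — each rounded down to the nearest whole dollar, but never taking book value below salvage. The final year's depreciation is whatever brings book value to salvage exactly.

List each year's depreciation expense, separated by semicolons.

$39,918; $28,512; $20,366; $14,547; $10,391; $7,422; $2,157

Depreciable base = $139,713 − $16,400 = $123,313.
Year 1: DB = ⌊$139,713 × 200%/7⌋ = $39,918; SL = ⌊$123,313/7⌋ = $17,616 → take DB $39,918. Book value $99,795.
Year 2: DB = ⌊$99,795 × 200%/7⌋ = $28,512; SL = ⌊$83,395/6⌋ = $13,899 → take DB $28,512. Book value $71,283.
Year 3: DB = ⌊$71,283 × 200%/7⌋ = $20,366; SL = ⌊$54,883/5⌋ = $10,976 → take DB $20,366. Book value $50,917.
Year 4: DB = ⌊$50,917 × 200%/7⌋ = $14,547; SL = ⌊$34,517/4⌋ = $8,629 → take DB $14,547. Book value $36,370.
Year 5: DB = ⌊$36,370 × 200%/7⌋ = $10,391; SL = ⌊$19,970/3⌋ = $6,656 → take DB $10,391. Book value $25,979.
Year 6: DB = ⌊$25,979 × 200%/7⌋ = $7,422; SL = ⌊$9,579/2⌋ = $4,789 → take DB $7,422. Book value $18,557.
Year 7 (final): $18,557 − $16,400 = $2,157. Book value $16,400.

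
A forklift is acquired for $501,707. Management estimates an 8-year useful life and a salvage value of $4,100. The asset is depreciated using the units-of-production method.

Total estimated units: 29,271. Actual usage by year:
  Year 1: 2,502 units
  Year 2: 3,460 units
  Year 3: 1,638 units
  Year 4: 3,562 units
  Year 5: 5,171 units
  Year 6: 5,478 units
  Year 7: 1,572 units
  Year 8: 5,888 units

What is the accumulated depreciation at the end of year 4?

$189,754

Depreciable base = $501,707 − $4,100 = $497,607.
Rate = $497,607 / 29,271 units = $17 per unit.
Year 1: 2,502 × $17 = $42,534. Book value $459,173.
Year 2: 3,460 × $17 = $58,820. Book value $400,353.
Year 3: 1,638 × $17 = $27,846. Book value $372,507.
Year 4: 3,562 × $17 = $60,554. Book value $311,953.
Accumulated through year 4 = $501,707 − $311,953 = $189,754.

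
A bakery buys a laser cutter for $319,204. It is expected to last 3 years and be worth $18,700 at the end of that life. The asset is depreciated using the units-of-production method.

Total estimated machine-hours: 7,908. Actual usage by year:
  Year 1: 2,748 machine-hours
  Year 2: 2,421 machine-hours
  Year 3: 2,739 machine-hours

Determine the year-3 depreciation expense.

Depreciable base = $319,204 − $18,700 = $300,504.
Rate = $300,504 / 7,908 machine-hours = $38 per machine-hour.
Year 1: 2,748 × $38 = $104,424. Book value $214,780.
Year 2: 2,421 × $38 = $91,998. Book value $122,782.
Year 3: 2,739 × $38 = $104,082. Book value $18,700.

$104,082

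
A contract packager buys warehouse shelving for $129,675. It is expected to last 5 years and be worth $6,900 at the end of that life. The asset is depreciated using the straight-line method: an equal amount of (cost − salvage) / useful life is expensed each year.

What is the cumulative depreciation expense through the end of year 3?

$73,665

Depreciable base = $129,675 − $6,900 = $122,775.
Annual expense = $122,775 / 5 = $24,555.
End of year 1: book value $105,120.
End of year 2: book value $80,565.
End of year 3: book value $56,010.
Accumulated through year 3 = $129,675 − $56,010 = $73,665.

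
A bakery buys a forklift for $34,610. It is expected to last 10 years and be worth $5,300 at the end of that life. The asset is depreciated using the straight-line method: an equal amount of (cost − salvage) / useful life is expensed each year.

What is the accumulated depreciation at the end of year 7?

$20,517

Depreciable base = $34,610 − $5,300 = $29,310.
Annual expense = $29,310 / 10 = $2,931.
End of year 1: book value $31,679.
End of year 2: book value $28,748.
End of year 3: book value $25,817.
End of year 4: book value $22,886.
End of year 5: book value $19,955.
End of year 6: book value $17,024.
End of year 7: book value $14,093.
Accumulated through year 7 = $34,610 − $14,093 = $20,517.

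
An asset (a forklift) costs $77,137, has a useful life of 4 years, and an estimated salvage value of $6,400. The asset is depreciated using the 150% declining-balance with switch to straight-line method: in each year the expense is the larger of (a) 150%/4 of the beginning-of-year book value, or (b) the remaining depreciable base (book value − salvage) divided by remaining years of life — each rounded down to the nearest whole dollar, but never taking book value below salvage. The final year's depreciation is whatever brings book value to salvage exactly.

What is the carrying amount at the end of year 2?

Depreciable base = $77,137 − $6,400 = $70,737.
Year 1: DB = ⌊$77,137 × 150%/4⌋ = $28,926; SL = ⌊$70,737/4⌋ = $17,684 → take DB $28,926. Book value $48,211.
Year 2: DB = ⌊$48,211 × 150%/4⌋ = $18,079; SL = ⌊$41,811/3⌋ = $13,937 → take DB $18,079. Book value $30,132.

$30,132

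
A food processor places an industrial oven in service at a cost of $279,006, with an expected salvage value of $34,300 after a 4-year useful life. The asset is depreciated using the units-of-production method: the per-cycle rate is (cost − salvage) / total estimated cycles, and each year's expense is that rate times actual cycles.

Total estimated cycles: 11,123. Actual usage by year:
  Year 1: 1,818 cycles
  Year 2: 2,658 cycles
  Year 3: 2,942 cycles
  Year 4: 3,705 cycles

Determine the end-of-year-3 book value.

Depreciable base = $279,006 − $34,300 = $244,706.
Rate = $244,706 / 11,123 cycles = $22 per cycle.
Year 1: 1,818 × $22 = $39,996. Book value $239,010.
Year 2: 2,658 × $22 = $58,476. Book value $180,534.
Year 3: 2,942 × $22 = $64,724. Book value $115,810.

$115,810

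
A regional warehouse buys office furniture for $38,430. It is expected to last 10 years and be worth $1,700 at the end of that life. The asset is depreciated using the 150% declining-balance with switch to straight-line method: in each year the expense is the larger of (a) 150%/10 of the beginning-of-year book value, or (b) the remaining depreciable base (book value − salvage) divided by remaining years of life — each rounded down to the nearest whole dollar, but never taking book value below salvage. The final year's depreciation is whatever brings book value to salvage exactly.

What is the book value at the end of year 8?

Depreciable base = $38,430 − $1,700 = $36,730.
Year 1: DB = ⌊$38,430 × 150%/10⌋ = $5,764; SL = ⌊$36,730/10⌋ = $3,673 → take DB $5,764. Book value $32,666.
Year 2: DB = ⌊$32,666 × 150%/10⌋ = $4,899; SL = ⌊$30,966/9⌋ = $3,440 → take DB $4,899. Book value $27,767.
Year 3: DB = ⌊$27,767 × 150%/10⌋ = $4,165; SL = ⌊$26,067/8⌋ = $3,258 → take DB $4,165. Book value $23,602.
Year 4: DB = ⌊$23,602 × 150%/10⌋ = $3,540; SL = ⌊$21,902/7⌋ = $3,128 → take DB $3,540. Book value $20,062.
Year 5: DB = ⌊$20,062 × 150%/10⌋ = $3,009; SL = ⌊$18,362/6⌋ = $3,060 → take SL $3,060. Book value $17,002.
Year 6: DB = ⌊$17,002 × 150%/10⌋ = $2,550; SL = ⌊$15,302/5⌋ = $3,060 → take SL $3,060. Book value $13,942.
Year 7: DB = ⌊$13,942 × 150%/10⌋ = $2,091; SL = ⌊$12,242/4⌋ = $3,060 → take SL $3,060. Book value $10,882.
Year 8: DB = ⌊$10,882 × 150%/10⌋ = $1,632; SL = ⌊$9,182/3⌋ = $3,060 → take SL $3,060. Book value $7,822.

$7,822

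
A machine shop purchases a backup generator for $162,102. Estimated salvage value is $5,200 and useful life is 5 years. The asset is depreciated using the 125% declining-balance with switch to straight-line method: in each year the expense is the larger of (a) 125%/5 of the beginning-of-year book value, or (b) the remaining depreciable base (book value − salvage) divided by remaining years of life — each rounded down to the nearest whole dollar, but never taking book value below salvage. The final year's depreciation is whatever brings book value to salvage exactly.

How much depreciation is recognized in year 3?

Depreciable base = $162,102 − $5,200 = $156,902.
Year 1: DB = ⌊$162,102 × 125%/5⌋ = $40,525; SL = ⌊$156,902/5⌋ = $31,380 → take DB $40,525. Book value $121,577.
Year 2: DB = ⌊$121,577 × 125%/5⌋ = $30,394; SL = ⌊$116,377/4⌋ = $29,094 → take DB $30,394. Book value $91,183.
Year 3: DB = ⌊$91,183 × 125%/5⌋ = $22,795; SL = ⌊$85,983/3⌋ = $28,661 → take SL $28,661. Book value $62,522.

$28,661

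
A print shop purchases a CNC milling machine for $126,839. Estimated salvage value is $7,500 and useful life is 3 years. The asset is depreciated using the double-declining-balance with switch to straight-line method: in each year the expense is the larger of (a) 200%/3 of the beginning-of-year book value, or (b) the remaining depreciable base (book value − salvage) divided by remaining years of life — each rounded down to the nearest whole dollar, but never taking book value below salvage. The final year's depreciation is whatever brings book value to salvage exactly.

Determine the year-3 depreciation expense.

$6,594

Depreciable base = $126,839 − $7,500 = $119,339.
Year 1: DB = ⌊$126,839 × 200%/3⌋ = $84,559; SL = ⌊$119,339/3⌋ = $39,779 → take DB $84,559. Book value $42,280.
Year 2: DB = ⌊$42,280 × 200%/3⌋ = $28,186; SL = ⌊$34,780/2⌋ = $17,390 → take DB $28,186. Book value $14,094.
Year 3 (final): $14,094 − $7,500 = $6,594. Book value $7,500.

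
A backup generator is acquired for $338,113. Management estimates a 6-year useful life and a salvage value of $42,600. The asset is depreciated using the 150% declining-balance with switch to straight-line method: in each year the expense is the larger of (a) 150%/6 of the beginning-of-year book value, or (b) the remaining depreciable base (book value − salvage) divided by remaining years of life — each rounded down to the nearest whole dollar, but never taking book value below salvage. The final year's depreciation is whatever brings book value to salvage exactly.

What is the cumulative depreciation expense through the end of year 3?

Depreciable base = $338,113 − $42,600 = $295,513.
Year 1: DB = ⌊$338,113 × 150%/6⌋ = $84,528; SL = ⌊$295,513/6⌋ = $49,252 → take DB $84,528. Book value $253,585.
Year 2: DB = ⌊$253,585 × 150%/6⌋ = $63,396; SL = ⌊$210,985/5⌋ = $42,197 → take DB $63,396. Book value $190,189.
Year 3: DB = ⌊$190,189 × 150%/6⌋ = $47,547; SL = ⌊$147,589/4⌋ = $36,897 → take DB $47,547. Book value $142,642.
Accumulated through year 3 = $338,113 − $142,642 = $195,471.

$195,471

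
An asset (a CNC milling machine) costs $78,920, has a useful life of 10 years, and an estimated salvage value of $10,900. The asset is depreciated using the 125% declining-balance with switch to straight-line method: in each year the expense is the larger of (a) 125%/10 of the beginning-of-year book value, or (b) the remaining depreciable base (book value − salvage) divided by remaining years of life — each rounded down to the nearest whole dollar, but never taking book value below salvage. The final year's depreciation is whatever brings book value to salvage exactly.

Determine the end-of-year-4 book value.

$46,263

Depreciable base = $78,920 − $10,900 = $68,020.
Year 1: DB = ⌊$78,920 × 125%/10⌋ = $9,865; SL = ⌊$68,020/10⌋ = $6,802 → take DB $9,865. Book value $69,055.
Year 2: DB = ⌊$69,055 × 125%/10⌋ = $8,631; SL = ⌊$58,155/9⌋ = $6,461 → take DB $8,631. Book value $60,424.
Year 3: DB = ⌊$60,424 × 125%/10⌋ = $7,553; SL = ⌊$49,524/8⌋ = $6,190 → take DB $7,553. Book value $52,871.
Year 4: DB = ⌊$52,871 × 125%/10⌋ = $6,608; SL = ⌊$41,971/7⌋ = $5,995 → take DB $6,608. Book value $46,263.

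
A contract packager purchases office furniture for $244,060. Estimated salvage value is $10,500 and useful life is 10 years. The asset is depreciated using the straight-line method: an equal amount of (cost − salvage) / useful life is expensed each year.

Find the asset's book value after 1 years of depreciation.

Depreciable base = $244,060 − $10,500 = $233,560.
Annual expense = $233,560 / 10 = $23,356.
End of year 1: book value $220,704.

$220,704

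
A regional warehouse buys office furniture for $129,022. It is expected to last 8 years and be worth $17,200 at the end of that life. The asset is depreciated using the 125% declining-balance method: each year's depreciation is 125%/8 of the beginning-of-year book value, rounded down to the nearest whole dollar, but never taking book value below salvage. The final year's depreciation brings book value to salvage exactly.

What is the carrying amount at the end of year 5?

$55,176

Depreciable base = $129,022 − $17,200 = $111,822.
Year 1: ⌊$129,022 × 125%/8⌋ = $20,159. Book value $108,863.
Year 2: ⌊$108,863 × 125%/8⌋ = $17,009. Book value $91,854.
Year 3: ⌊$91,854 × 125%/8⌋ = $14,352. Book value $77,502.
Year 4: ⌊$77,502 × 125%/8⌋ = $12,109. Book value $65,393.
Year 5: ⌊$65,393 × 125%/8⌋ = $10,217. Book value $55,176.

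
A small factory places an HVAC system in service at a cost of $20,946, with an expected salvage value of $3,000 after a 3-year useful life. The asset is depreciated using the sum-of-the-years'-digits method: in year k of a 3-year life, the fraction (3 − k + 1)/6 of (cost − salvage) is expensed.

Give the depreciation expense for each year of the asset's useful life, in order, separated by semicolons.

Depreciable base = $20,946 − $3,000 = $17,946.
Sum of the years' digits = 3+2+1 = 6.
Year 1: $17,946 × 3/6 = $8,973. Book value $11,973.
Year 2: $17,946 × 2/6 = $5,982. Book value $5,991.
Year 3: $17,946 × 1/6 = $2,991. Book value $3,000.

$8,973; $5,982; $2,991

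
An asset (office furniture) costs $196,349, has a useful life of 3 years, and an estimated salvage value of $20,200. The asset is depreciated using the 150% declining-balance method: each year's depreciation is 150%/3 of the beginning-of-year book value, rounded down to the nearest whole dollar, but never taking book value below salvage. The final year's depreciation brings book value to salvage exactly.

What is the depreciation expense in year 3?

$28,888

Depreciable base = $196,349 − $20,200 = $176,149.
Year 1: ⌊$196,349 × 150%/3⌋ = $98,174. Book value $98,175.
Year 2: ⌊$98,175 × 150%/3⌋ = $49,087. Book value $49,088.
Year 3 (final): $49,088 − $20,200 = $28,888. Book value $20,200.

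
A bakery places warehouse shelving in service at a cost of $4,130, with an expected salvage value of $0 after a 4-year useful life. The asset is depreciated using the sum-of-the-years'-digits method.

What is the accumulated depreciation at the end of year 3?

Depreciable base = $4,130 − $0 = $4,130.
Sum of the years' digits = 4+3+2+1 = 10.
Year 1: $4,130 × 4/10 = $1,652. Book value $2,478.
Year 2: $4,130 × 3/10 = $1,239. Book value $1,239.
Year 3: $4,130 × 2/10 = $826. Book value $413.
Accumulated through year 3 = $4,130 − $413 = $3,717.

$3,717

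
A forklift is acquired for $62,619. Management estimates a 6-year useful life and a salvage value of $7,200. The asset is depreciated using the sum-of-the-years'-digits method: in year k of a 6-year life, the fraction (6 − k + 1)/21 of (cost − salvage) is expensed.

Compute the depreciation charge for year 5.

Depreciable base = $62,619 − $7,200 = $55,419.
Sum of the years' digits = 6+5+4+3+2+1 = 21.
Year 1: $55,419 × 6/21 = $15,834. Book value $46,785.
Year 2: $55,419 × 5/21 = $13,195. Book value $33,590.
Year 3: $55,419 × 4/21 = $10,556. Book value $23,034.
Year 4: $55,419 × 3/21 = $7,917. Book value $15,117.
Year 5: $55,419 × 2/21 = $5,278. Book value $9,839.

$5,278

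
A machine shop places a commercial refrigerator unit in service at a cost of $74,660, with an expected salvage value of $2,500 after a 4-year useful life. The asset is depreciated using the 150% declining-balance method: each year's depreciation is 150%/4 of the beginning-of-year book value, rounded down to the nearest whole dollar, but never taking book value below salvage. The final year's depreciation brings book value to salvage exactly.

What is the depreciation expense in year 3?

$10,936

Depreciable base = $74,660 − $2,500 = $72,160.
Year 1: ⌊$74,660 × 150%/4⌋ = $27,997. Book value $46,663.
Year 2: ⌊$46,663 × 150%/4⌋ = $17,498. Book value $29,165.
Year 3: ⌊$29,165 × 150%/4⌋ = $10,936. Book value $18,229.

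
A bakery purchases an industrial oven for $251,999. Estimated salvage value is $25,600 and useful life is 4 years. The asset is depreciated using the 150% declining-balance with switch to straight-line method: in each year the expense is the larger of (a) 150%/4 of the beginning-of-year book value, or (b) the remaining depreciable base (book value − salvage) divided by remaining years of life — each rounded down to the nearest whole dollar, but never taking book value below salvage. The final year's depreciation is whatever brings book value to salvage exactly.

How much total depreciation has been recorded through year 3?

$190,475

Depreciable base = $251,999 − $25,600 = $226,399.
Year 1: DB = ⌊$251,999 × 150%/4⌋ = $94,499; SL = ⌊$226,399/4⌋ = $56,599 → take DB $94,499. Book value $157,500.
Year 2: DB = ⌊$157,500 × 150%/4⌋ = $59,062; SL = ⌊$131,900/3⌋ = $43,966 → take DB $59,062. Book value $98,438.
Year 3: DB = ⌊$98,438 × 150%/4⌋ = $36,914; SL = ⌊$72,838/2⌋ = $36,419 → take DB $36,914. Book value $61,524.
Accumulated through year 3 = $251,999 − $61,524 = $190,475.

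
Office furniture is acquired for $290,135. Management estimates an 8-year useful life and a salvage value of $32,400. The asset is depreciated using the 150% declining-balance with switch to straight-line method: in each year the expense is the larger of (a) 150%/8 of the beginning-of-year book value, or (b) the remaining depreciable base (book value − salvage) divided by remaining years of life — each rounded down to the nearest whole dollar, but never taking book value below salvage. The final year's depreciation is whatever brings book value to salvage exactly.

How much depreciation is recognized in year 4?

$29,179

Depreciable base = $290,135 − $32,400 = $257,735.
Year 1: DB = ⌊$290,135 × 150%/8⌋ = $54,400; SL = ⌊$257,735/8⌋ = $32,216 → take DB $54,400. Book value $235,735.
Year 2: DB = ⌊$235,735 × 150%/8⌋ = $44,200; SL = ⌊$203,335/7⌋ = $29,047 → take DB $44,200. Book value $191,535.
Year 3: DB = ⌊$191,535 × 150%/8⌋ = $35,912; SL = ⌊$159,135/6⌋ = $26,522 → take DB $35,912. Book value $155,623.
Year 4: DB = ⌊$155,623 × 150%/8⌋ = $29,179; SL = ⌊$123,223/5⌋ = $24,644 → take DB $29,179. Book value $126,444.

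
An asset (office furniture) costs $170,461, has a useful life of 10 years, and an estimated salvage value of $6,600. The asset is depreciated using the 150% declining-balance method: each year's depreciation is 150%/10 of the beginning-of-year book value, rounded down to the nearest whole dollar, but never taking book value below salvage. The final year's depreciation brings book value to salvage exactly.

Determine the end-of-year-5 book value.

$75,637

Depreciable base = $170,461 − $6,600 = $163,861.
Year 1: ⌊$170,461 × 150%/10⌋ = $25,569. Book value $144,892.
Year 2: ⌊$144,892 × 150%/10⌋ = $21,733. Book value $123,159.
Year 3: ⌊$123,159 × 150%/10⌋ = $18,473. Book value $104,686.
Year 4: ⌊$104,686 × 150%/10⌋ = $15,702. Book value $88,984.
Year 5: ⌊$88,984 × 150%/10⌋ = $13,347. Book value $75,637.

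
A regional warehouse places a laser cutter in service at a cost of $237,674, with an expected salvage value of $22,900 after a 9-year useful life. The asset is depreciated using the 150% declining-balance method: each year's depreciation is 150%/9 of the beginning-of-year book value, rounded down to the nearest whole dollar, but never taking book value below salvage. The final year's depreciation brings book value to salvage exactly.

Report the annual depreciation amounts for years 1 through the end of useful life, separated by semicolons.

Depreciable base = $237,674 − $22,900 = $214,774.
Year 1: ⌊$237,674 × 150%/9⌋ = $39,612. Book value $198,062.
Year 2: ⌊$198,062 × 150%/9⌋ = $33,010. Book value $165,052.
Year 3: ⌊$165,052 × 150%/9⌋ = $27,508. Book value $137,544.
Year 4: ⌊$137,544 × 150%/9⌋ = $22,924. Book value $114,620.
Year 5: ⌊$114,620 × 150%/9⌋ = $19,103. Book value $95,517.
Year 6: ⌊$95,517 × 150%/9⌋ = $15,919. Book value $79,598.
Year 7: ⌊$79,598 × 150%/9⌋ = $13,266. Book value $66,332.
Year 8: ⌊$66,332 × 150%/9⌋ = $11,055. Book value $55,277.
Year 9 (final): $55,277 − $22,900 = $32,377. Book value $22,900.

$39,612; $33,010; $27,508; $22,924; $19,103; $15,919; $13,266; $11,055; $32,377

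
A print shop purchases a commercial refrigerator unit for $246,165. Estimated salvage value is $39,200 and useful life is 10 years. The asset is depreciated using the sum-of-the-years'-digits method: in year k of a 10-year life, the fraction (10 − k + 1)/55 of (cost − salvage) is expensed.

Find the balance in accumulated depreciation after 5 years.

$150,520

Depreciable base = $246,165 − $39,200 = $206,965.
Sum of the years' digits = 10+9+8+7+6+5+4+3+2+1 = 55.
Year 1: $206,965 × 10/55 = $37,630. Book value $208,535.
Year 2: $206,965 × 9/55 = $33,867. Book value $174,668.
Year 3: $206,965 × 8/55 = $30,104. Book value $144,564.
Year 4: $206,965 × 7/55 = $26,341. Book value $118,223.
Year 5: $206,965 × 6/55 = $22,578. Book value $95,645.
Accumulated through year 5 = $246,165 − $95,645 = $150,520.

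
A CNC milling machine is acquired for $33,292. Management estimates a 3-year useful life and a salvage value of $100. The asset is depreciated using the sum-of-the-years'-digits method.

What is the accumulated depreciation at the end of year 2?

Depreciable base = $33,292 − $100 = $33,192.
Sum of the years' digits = 3+2+1 = 6.
Year 1: $33,192 × 3/6 = $16,596. Book value $16,696.
Year 2: $33,192 × 2/6 = $11,064. Book value $5,632.
Accumulated through year 2 = $33,292 − $5,632 = $27,660.

$27,660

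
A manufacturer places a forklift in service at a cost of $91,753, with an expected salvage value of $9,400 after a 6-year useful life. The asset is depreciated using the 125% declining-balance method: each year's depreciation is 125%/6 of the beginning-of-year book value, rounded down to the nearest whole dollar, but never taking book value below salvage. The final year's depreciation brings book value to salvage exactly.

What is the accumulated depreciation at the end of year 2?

Depreciable base = $91,753 − $9,400 = $82,353.
Year 1: ⌊$91,753 × 125%/6⌋ = $19,115. Book value $72,638.
Year 2: ⌊$72,638 × 125%/6⌋ = $15,132. Book value $57,506.
Accumulated through year 2 = $91,753 − $57,506 = $34,247.

$34,247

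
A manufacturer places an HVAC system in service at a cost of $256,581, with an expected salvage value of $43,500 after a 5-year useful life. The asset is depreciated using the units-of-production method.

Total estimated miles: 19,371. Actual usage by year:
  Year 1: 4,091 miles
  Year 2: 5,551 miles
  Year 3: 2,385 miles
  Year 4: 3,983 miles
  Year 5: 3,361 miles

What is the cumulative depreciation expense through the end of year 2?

Depreciable base = $256,581 − $43,500 = $213,081.
Rate = $213,081 / 19,371 miles = $11 per mile.
Year 1: 4,091 × $11 = $45,001. Book value $211,580.
Year 2: 5,551 × $11 = $61,061. Book value $150,519.
Accumulated through year 2 = $256,581 − $150,519 = $106,062.

$106,062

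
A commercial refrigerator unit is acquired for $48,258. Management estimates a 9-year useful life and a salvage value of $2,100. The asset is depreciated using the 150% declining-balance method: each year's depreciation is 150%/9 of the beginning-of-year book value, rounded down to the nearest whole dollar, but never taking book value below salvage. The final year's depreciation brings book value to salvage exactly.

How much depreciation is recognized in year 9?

Depreciable base = $48,258 − $2,100 = $46,158.
Year 1: ⌊$48,258 × 150%/9⌋ = $8,043. Book value $40,215.
Year 2: ⌊$40,215 × 150%/9⌋ = $6,702. Book value $33,513.
Year 3: ⌊$33,513 × 150%/9⌋ = $5,585. Book value $27,928.
Year 4: ⌊$27,928 × 150%/9⌋ = $4,654. Book value $23,274.
Year 5: ⌊$23,274 × 150%/9⌋ = $3,879. Book value $19,395.
Year 6: ⌊$19,395 × 150%/9⌋ = $3,232. Book value $16,163.
Year 7: ⌊$16,163 × 150%/9⌋ = $2,693. Book value $13,470.
Year 8: ⌊$13,470 × 150%/9⌋ = $2,245. Book value $11,225.
Year 9 (final): $11,225 − $2,100 = $9,125. Book value $2,100.

$9,125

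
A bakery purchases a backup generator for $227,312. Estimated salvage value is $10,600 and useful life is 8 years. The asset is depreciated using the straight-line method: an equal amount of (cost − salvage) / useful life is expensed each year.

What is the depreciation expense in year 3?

Depreciable base = $227,312 − $10,600 = $216,712.
Annual expense = $216,712 / 8 = $27,089.

$27,089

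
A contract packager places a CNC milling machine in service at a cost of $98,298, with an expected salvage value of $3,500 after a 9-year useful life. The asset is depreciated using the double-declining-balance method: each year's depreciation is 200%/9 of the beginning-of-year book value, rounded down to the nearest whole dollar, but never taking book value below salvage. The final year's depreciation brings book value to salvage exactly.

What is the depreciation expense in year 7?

Depreciable base = $98,298 − $3,500 = $94,798.
Year 1: ⌊$98,298 × 200%/9⌋ = $21,844. Book value $76,454.
Year 2: ⌊$76,454 × 200%/9⌋ = $16,989. Book value $59,465.
Year 3: ⌊$59,465 × 200%/9⌋ = $13,214. Book value $46,251.
Year 4: ⌊$46,251 × 200%/9⌋ = $10,278. Book value $35,973.
Year 5: ⌊$35,973 × 200%/9⌋ = $7,994. Book value $27,979.
Year 6: ⌊$27,979 × 200%/9⌋ = $6,217. Book value $21,762.
Year 7: ⌊$21,762 × 200%/9⌋ = $4,836. Book value $16,926.

$4,836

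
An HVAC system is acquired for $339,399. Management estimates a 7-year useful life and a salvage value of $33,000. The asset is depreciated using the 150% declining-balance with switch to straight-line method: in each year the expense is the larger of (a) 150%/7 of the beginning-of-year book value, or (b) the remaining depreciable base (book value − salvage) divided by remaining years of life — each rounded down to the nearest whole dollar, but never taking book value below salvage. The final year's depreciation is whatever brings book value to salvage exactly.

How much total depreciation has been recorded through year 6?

$274,281

Depreciable base = $339,399 − $33,000 = $306,399.
Year 1: DB = ⌊$339,399 × 150%/7⌋ = $72,728; SL = ⌊$306,399/7⌋ = $43,771 → take DB $72,728. Book value $266,671.
Year 2: DB = ⌊$266,671 × 150%/7⌋ = $57,143; SL = ⌊$233,671/6⌋ = $38,945 → take DB $57,143. Book value $209,528.
Year 3: DB = ⌊$209,528 × 150%/7⌋ = $44,898; SL = ⌊$176,528/5⌋ = $35,305 → take DB $44,898. Book value $164,630.
Year 4: DB = ⌊$164,630 × 150%/7⌋ = $35,277; SL = ⌊$131,630/4⌋ = $32,907 → take DB $35,277. Book value $129,353.
Year 5: DB = ⌊$129,353 × 150%/7⌋ = $27,718; SL = ⌊$96,353/3⌋ = $32,117 → take SL $32,117. Book value $97,236.
Year 6: DB = ⌊$97,236 × 150%/7⌋ = $20,836; SL = ⌊$64,236/2⌋ = $32,118 → take SL $32,118. Book value $65,118.
Accumulated through year 6 = $339,399 − $65,118 = $274,281.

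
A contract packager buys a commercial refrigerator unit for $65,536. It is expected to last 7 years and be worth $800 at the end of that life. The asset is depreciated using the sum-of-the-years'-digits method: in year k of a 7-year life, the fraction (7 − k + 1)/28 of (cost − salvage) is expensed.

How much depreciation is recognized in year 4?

Depreciable base = $65,536 − $800 = $64,736.
Sum of the years' digits = 7+6+5+4+3+2+1 = 28.
Year 1: $64,736 × 7/28 = $16,184. Book value $49,352.
Year 2: $64,736 × 6/28 = $13,872. Book value $35,480.
Year 3: $64,736 × 5/28 = $11,560. Book value $23,920.
Year 4: $64,736 × 4/28 = $9,248. Book value $14,672.

$9,248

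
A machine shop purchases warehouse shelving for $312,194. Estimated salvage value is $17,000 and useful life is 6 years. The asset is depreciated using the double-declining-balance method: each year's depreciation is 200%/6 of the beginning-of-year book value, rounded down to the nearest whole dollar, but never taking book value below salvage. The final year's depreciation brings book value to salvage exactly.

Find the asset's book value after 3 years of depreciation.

$92,503

Depreciable base = $312,194 − $17,000 = $295,194.
Year 1: ⌊$312,194 × 200%/6⌋ = $104,064. Book value $208,130.
Year 2: ⌊$208,130 × 200%/6⌋ = $69,376. Book value $138,754.
Year 3: ⌊$138,754 × 200%/6⌋ = $46,251. Book value $92,503.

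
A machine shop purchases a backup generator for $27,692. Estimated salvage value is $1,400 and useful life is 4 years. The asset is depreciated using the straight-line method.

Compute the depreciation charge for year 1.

$6,573

Depreciable base = $27,692 − $1,400 = $26,292.
Annual expense = $26,292 / 4 = $6,573.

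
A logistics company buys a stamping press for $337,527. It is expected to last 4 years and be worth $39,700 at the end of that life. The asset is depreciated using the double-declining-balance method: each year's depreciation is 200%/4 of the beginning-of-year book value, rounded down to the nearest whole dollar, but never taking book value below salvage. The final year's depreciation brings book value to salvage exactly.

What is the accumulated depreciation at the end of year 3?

Depreciable base = $337,527 − $39,700 = $297,827.
Year 1: ⌊$337,527 × 200%/4⌋ = $168,763. Book value $168,764.
Year 2: ⌊$168,764 × 200%/4⌋ = $84,382. Book value $84,382.
Year 3: ⌊$84,382 × 200%/4⌋ = $42,191. Book value $42,191.
Accumulated through year 3 = $337,527 − $42,191 = $295,336.

$295,336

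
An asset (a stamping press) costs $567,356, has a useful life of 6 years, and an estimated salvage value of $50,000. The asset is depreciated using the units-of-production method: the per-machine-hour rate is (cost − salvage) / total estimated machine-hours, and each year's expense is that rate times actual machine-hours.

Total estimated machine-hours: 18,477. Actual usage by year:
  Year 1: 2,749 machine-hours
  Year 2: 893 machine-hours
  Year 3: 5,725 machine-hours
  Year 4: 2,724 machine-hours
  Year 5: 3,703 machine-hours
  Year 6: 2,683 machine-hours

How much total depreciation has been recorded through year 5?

$442,232

Depreciable base = $567,356 − $50,000 = $517,356.
Rate = $517,356 / 18,477 machine-hours = $28 per machine-hour.
Year 1: 2,749 × $28 = $76,972. Book value $490,384.
Year 2: 893 × $28 = $25,004. Book value $465,380.
Year 3: 5,725 × $28 = $160,300. Book value $305,080.
Year 4: 2,724 × $28 = $76,272. Book value $228,808.
Year 5: 3,703 × $28 = $103,684. Book value $125,124.
Accumulated through year 5 = $567,356 − $125,124 = $442,232.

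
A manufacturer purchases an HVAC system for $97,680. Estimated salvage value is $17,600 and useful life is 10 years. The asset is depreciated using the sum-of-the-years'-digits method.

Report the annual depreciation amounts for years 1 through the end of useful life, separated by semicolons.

$14,560; $13,104; $11,648; $10,192; $8,736; $7,280; $5,824; $4,368; $2,912; $1,456

Depreciable base = $97,680 − $17,600 = $80,080.
Sum of the years' digits = 10+9+8+7+6+5+4+3+2+1 = 55.
Year 1: $80,080 × 10/55 = $14,560. Book value $83,120.
Year 2: $80,080 × 9/55 = $13,104. Book value $70,016.
Year 3: $80,080 × 8/55 = $11,648. Book value $58,368.
Year 4: $80,080 × 7/55 = $10,192. Book value $48,176.
Year 5: $80,080 × 6/55 = $8,736. Book value $39,440.
Year 6: $80,080 × 5/55 = $7,280. Book value $32,160.
Year 7: $80,080 × 4/55 = $5,824. Book value $26,336.
Year 8: $80,080 × 3/55 = $4,368. Book value $21,968.
Year 9: $80,080 × 2/55 = $2,912. Book value $19,056.
Year 10: $80,080 × 1/55 = $1,456. Book value $17,600.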